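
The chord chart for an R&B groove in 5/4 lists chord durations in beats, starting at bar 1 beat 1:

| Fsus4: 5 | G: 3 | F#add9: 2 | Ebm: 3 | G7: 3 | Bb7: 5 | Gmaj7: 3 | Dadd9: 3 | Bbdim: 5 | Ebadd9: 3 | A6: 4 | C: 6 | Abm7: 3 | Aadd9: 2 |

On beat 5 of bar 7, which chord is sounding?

Ebadd9

Beat 5 of bar 7 is beat (7−1)×5 + 5 = 35 overall.
Running totals: Fsus4 ends at 5, G ends at 8, F#add9 ends at 10, Ebm ends at 13, G7 ends at 16, Bb7 ends at 21, Gmaj7 ends at 24, Dadd9 ends at 27, Bbdim ends at 32, Ebadd9 ends at 35.
Beat 35 falls within Ebadd9.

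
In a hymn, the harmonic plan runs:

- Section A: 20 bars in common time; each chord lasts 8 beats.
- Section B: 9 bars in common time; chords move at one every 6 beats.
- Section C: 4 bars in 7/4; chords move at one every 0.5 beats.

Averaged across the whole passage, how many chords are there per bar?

24/11 chords per bar

A: 20 × 4 = 80 beats ÷ 8 = 10 chords.
B: 9 × 4 = 36 beats ÷ 6 = 6 chords.
C: 4 × 7 = 28 beats ÷ 0.5 = 56 chords.
Overall: 72 chords over 33 bars → 72/33 = 24/11 chords per bar.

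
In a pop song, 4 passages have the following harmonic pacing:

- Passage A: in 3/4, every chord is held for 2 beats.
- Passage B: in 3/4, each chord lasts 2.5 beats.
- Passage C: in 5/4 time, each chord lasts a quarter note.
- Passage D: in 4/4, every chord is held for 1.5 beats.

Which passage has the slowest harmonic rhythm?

A: each chord is 2 beats in 3/4, so 1.5 per bar.
B: each chord is 2.5 beats in 3/4, so 1.2 per bar.
C: each chord is 1 beat in 5/4, so 5 per bar.
D: each chord is 1.5 beats in 4/4, so 8/3 per bar.
Slowest is B at 1.2 chords/bar.

Passage B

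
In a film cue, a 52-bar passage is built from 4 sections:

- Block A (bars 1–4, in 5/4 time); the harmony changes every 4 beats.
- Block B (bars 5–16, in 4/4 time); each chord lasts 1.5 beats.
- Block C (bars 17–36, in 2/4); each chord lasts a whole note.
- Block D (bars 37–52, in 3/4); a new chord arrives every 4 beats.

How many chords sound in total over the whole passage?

59 chords

A: 4·5 = 20 beats, 20/4 = 5 chords.
B: 12·4 = 48 beats, 48/1.5 = 32 chords.
C: 20·2 = 40 beats, 40/4 = 10 chords.
D: 16·3 = 48 beats, 48/4 = 12 chords.
Total: 5 + 32 + 10 + 12 = 59.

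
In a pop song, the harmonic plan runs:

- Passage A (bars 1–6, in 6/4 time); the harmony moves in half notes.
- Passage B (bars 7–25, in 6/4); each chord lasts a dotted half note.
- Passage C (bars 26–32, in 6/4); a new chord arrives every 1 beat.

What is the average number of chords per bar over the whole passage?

A: 6 bars of 6 beats is 36 beats; at 2 beats each that's 18 chords.
B: 19 bars of 6 beats is 114 beats; at 3 beats each that's 38 chords.
C: 7 bars of 6 beats is 42 beats; at 1 beat each that's 42 chords.
Overall: 98 chords over 32 bars → 98/32 = 49/16 chords per bar.

49/16 chords per bar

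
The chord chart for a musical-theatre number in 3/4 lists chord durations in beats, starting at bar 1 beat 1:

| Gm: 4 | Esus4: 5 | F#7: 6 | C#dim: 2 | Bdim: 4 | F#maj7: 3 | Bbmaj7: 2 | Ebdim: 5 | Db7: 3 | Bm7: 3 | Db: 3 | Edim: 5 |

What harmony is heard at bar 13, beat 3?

Beat 3 of bar 13 is beat (13−1)×3 + 3 = 39 overall.
Running totals: Gm ends at 4, Esus4 ends at 9, F#7 ends at 15, C#dim ends at 17, Bdim ends at 21, F#maj7 ends at 24, Bbmaj7 ends at 26, Ebdim ends at 31, Db7 ends at 34, Bm7 ends at 37, Db ends at 40.
Beat 39 falls within Db.

Db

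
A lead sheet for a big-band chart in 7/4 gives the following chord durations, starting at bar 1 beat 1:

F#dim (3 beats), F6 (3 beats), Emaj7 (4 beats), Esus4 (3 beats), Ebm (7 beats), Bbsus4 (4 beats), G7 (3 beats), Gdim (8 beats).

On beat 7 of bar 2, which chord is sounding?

Beat 7 of bar 2 is beat (2−1)×7 + 7 = 14 overall.
Running totals: F#dim ends at 3, F6 ends at 6, Emaj7 ends at 10, Esus4 ends at 13, Ebm ends at 20.
Beat 14 falls within Ebm.

Ebm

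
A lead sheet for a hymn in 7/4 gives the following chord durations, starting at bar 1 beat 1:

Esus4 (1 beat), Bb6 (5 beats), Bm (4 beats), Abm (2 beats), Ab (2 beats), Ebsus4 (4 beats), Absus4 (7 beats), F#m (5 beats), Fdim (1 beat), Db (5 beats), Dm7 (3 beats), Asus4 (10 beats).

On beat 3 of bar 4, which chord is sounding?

Absus4

Beat 3 of bar 4 is beat (4−1)×7 + 3 = 24 overall.
Running totals: Esus4 ends at 1, Bb6 ends at 6, Bm ends at 10, Abm ends at 12, Ab ends at 14, Ebsus4 ends at 18, Absus4 ends at 25.
Beat 24 falls within Absus4.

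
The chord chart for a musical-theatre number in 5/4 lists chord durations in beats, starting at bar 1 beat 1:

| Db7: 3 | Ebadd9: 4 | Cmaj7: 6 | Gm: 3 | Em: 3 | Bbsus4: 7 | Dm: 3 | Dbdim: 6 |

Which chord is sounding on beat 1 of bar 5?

Beat 1 of bar 5 is beat (5−1)×5 + 1 = 21 overall.
Running totals: Db7 ends at 3, Ebadd9 ends at 7, Cmaj7 ends at 13, Gm ends at 16, Em ends at 19, Bbsus4 ends at 26.
Beat 21 falls within Bbsus4.

Bbsus4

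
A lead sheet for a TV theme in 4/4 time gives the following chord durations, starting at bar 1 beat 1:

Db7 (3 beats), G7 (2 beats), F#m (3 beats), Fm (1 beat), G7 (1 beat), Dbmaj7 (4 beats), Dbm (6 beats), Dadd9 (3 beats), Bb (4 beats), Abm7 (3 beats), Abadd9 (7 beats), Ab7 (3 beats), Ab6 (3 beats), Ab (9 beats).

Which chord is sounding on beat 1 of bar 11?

Ab6

Beat 1 of bar 11 is beat (11−1)×4 + 1 = 41 overall.
Running totals: Db7 ends at 3, G7 ends at 5, F#m ends at 8, Fm ends at 9, G7 ends at 10, Dbmaj7 ends at 14, Dbm ends at 20, Dadd9 ends at 23, Bb ends at 27, Abm7 ends at 30, Abadd9 ends at 37, Ab7 ends at 40, Ab6 ends at 43.
Beat 41 falls within Ab6.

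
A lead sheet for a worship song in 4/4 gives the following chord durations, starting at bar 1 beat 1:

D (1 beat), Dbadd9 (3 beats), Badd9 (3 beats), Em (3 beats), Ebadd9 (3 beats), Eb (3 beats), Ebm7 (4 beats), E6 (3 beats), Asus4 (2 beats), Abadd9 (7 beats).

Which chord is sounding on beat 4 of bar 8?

Abadd9

Beat 4 of bar 8 is beat (8−1)×4 + 4 = 32 overall.
Running totals: D ends at 1, Dbadd9 ends at 4, Badd9 ends at 7, Em ends at 10, Ebadd9 ends at 13, Eb ends at 16, Ebm7 ends at 20, E6 ends at 23, Asus4 ends at 25, Abadd9 ends at 32.
Beat 32 falls within Abadd9.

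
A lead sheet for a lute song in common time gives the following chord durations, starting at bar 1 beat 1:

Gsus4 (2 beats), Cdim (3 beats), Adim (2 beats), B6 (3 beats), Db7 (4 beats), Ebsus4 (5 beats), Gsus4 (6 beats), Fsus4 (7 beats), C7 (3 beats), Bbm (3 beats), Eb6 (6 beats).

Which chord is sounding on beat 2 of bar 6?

Gsus4

Beat 2 of bar 6 is beat (6−1)×4 + 2 = 22 overall.
Running totals: Gsus4 ends at 2, Cdim ends at 5, Adim ends at 7, B6 ends at 10, Db7 ends at 14, Ebsus4 ends at 19, Gsus4 ends at 25.
Beat 22 falls within Gsus4.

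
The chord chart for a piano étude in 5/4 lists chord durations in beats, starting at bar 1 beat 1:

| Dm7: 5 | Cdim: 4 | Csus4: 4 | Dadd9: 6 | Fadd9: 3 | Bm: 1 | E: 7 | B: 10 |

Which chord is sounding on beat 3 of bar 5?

Bm

Beat 3 of bar 5 is beat (5−1)×5 + 3 = 23 overall.
Running totals: Dm7 ends at 5, Cdim ends at 9, Csus4 ends at 13, Dadd9 ends at 19, Fadd9 ends at 22, Bm ends at 23.
Beat 23 falls within Bm.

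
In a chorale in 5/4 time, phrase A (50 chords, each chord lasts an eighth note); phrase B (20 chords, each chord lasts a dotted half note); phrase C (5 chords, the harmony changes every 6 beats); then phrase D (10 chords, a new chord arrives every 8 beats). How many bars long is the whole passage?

A: 50 × 0.5 = 25 beats = 5 bars.
B: 20 × 3 = 60 beats = 12 bars.
C: 5 × 6 = 30 beats = 6 bars.
D: 10 × 8 = 80 beats = 16 bars.
Total: 5 + 12 + 6 + 16 = 39 bars.

39 bars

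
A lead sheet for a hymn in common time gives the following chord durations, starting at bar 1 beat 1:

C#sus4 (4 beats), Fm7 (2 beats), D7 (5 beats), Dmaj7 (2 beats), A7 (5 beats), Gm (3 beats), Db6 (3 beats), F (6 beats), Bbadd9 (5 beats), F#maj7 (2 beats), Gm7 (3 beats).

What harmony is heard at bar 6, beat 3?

Beat 3 of bar 6 is beat (6−1)×4 + 3 = 23 overall.
Running totals: C#sus4 ends at 4, Fm7 ends at 6, D7 ends at 11, Dmaj7 ends at 13, A7 ends at 18, Gm ends at 21, Db6 ends at 24.
Beat 23 falls within Db6.

Db6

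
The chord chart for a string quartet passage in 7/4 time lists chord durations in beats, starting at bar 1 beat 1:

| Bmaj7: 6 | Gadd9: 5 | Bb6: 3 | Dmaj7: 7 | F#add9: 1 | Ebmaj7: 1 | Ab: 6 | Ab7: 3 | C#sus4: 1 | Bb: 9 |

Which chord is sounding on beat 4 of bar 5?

Beat 4 of bar 5 is beat (5−1)×7 + 4 = 32 overall.
Running totals: Bmaj7 ends at 6, Gadd9 ends at 11, Bb6 ends at 14, Dmaj7 ends at 21, F#add9 ends at 22, Ebmaj7 ends at 23, Ab ends at 29, Ab7 ends at 32.
Beat 32 falls within Ab7.

Ab7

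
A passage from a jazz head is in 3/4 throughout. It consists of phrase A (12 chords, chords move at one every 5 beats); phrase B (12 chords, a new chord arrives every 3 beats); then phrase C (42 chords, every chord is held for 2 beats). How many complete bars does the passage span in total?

60 bars

A: 12 × 5 = 60 beats = 20 bars.
B: 12 × 3 = 36 beats = 12 bars.
C: 42 × 2 = 84 beats = 28 bars.
Total: 20 + 12 + 28 = 60 bars.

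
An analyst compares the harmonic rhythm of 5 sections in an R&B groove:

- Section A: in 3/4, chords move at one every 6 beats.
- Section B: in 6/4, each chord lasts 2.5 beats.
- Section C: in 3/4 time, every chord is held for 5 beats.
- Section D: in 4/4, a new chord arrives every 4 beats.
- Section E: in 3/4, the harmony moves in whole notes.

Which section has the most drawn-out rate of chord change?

Section A

A: 3 beats/bar ÷ 6 beats/chord = 0.5 chords/bar.
B: 6 beats/bar ÷ 2.5 beats/chord = 2.4 chords/bar.
C: 3 beats/bar ÷ 5 beats/chord = 0.6 chords/bar.
D: 4 beats/bar ÷ 4 beats/chord = 1 chord/bar.
E: 3 beats/bar ÷ 4 beats/chord = 0.75 chords/bar.
Slowest is A at 0.5 chords/bar.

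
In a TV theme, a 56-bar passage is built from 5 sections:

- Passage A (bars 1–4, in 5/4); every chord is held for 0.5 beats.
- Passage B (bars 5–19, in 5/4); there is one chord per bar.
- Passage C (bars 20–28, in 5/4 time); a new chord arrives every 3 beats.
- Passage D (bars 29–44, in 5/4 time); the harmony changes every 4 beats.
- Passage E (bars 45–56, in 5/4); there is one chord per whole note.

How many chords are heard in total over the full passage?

A has 20 beats and chords last 0.5 each, so 40 chords.
B has 75 beats and chords last 5 each, so 15 chords.
C has 45 beats and chords last 3 each, so 15 chords.
D has 80 beats and chords last 4 each, so 20 chords.
E has 60 beats and chords last 4 each, so 15 chords.
Total: 40 + 15 + 15 + 20 + 15 = 105.

105 chords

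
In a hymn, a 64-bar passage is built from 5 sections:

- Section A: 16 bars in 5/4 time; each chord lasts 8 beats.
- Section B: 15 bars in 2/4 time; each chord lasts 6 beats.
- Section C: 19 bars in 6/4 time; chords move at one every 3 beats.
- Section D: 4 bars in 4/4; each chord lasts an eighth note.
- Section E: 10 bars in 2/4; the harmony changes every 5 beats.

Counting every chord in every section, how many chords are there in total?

89 chords

A: 16·5 = 80 beats, 80/8 = 10 chords.
B: 15·2 = 30 beats, 30/6 = 5 chords.
C: 19·6 = 114 beats, 114/3 = 38 chords.
D: 4·4 = 16 beats, 16/0.5 = 32 chords.
E: 10·2 = 20 beats, 20/5 = 4 chords.
Total: 10 + 5 + 38 + 32 + 4 = 89.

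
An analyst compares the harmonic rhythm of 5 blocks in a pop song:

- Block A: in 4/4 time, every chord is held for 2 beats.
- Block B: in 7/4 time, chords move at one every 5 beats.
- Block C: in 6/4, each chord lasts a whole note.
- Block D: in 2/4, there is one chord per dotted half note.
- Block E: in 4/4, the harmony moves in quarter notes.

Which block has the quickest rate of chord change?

Block E

A: each chord is 2 beats in 4/4, so 2 per bar.
B: each chord is 5 beats in 7/4, so 1.4 per bar.
C: each chord is 4 beats in 6/4, so 1.5 per bar.
D: each chord is 3 beats in 2/4, so 2/3 per bar.
E: each chord is 1 beat in 4/4, so 4 per bar.
Fastest is E at 4 chords/bar.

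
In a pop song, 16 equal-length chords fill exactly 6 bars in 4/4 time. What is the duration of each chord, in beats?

6 bars × 4 beats/bar = 24 beats total.
24 beats ÷ 16 chords = 1.5 beats per chord.
(That is a dotted quarter note.)

1.5 beats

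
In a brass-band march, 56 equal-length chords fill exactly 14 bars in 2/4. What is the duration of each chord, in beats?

0.5 beats

14 bars × 2 beats/bar = 28 beats total.
28 beats ÷ 56 chords = 0.5 beats per chord.
(That is an eighth note.)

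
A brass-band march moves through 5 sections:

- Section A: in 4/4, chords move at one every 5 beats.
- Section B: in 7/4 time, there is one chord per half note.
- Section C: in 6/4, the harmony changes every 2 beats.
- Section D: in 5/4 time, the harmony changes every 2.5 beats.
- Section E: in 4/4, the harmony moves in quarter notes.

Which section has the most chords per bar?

A: 4 beats/bar ÷ 5 beats/chord = 0.8 chords/bar.
B: 7 beats/bar ÷ 2 beats/chord = 3.5 chords/bar.
C: 6 beats/bar ÷ 2 beats/chord = 3 chords/bar.
D: 5 beats/bar ÷ 2.5 beats/chord = 2 chords/bar.
E: 4 beats/bar ÷ 1 beat/chord = 4 chords/bar.
Fastest is E at 4 chords/bar.

Section E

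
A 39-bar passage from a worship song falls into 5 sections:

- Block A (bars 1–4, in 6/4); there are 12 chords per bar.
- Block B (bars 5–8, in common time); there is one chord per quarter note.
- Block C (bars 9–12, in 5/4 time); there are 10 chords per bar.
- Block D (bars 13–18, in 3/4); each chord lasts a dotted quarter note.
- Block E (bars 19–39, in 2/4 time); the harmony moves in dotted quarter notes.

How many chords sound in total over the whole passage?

144 chords

A: 4 bars × 6 beats = 24 beats; 0.5 beats/chord → 48 chords.
B: 4 bars × 4 beats = 16 beats; 1 beat/chord → 16 chords.
C: 4 bars × 5 beats = 20 beats; 0.5 beats/chord → 40 chords.
D: 6 bars × 3 beats = 18 beats; 1.5 beats/chord → 12 chords.
E: 21 bars × 2 beats = 42 beats; 1.5 beats/chord → 28 chords.
Total: 48 + 16 + 40 + 12 + 28 = 144.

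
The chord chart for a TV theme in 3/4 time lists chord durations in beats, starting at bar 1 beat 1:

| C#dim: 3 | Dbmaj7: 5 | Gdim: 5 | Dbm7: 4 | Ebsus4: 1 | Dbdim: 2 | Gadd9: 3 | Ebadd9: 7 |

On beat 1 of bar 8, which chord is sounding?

Beat 1 of bar 8 is beat (8−1)×3 + 1 = 22 overall.
Running totals: C#dim ends at 3, Dbmaj7 ends at 8, Gdim ends at 13, Dbm7 ends at 17, Ebsus4 ends at 18, Dbdim ends at 20, Gadd9 ends at 23.
Beat 22 falls within Gadd9.

Gadd9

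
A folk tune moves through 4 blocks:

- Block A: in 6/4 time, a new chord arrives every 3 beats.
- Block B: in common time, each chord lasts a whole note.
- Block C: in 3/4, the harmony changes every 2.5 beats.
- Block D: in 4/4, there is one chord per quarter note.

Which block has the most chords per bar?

Block D

A: 6/3 = 2 chords/bar.
B: 4/4 = 1 chord/bar.
C: 3/2.5 = 1.2 chords/bar.
D: 4/1 = 4 chords/bar.
Fastest is D at 4 chords/bar.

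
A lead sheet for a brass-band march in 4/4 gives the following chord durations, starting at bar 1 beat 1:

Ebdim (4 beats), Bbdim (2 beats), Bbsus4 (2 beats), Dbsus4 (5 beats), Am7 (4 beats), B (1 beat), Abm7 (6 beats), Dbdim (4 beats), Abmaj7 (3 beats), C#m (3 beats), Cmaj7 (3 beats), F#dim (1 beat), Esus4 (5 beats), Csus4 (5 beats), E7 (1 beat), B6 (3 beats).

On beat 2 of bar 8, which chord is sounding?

Abmaj7

Beat 2 of bar 8 is beat (8−1)×4 + 2 = 30 overall.
Running totals: Ebdim ends at 4, Bbdim ends at 6, Bbsus4 ends at 8, Dbsus4 ends at 13, Am7 ends at 17, B ends at 18, Abm7 ends at 24, Dbdim ends at 28, Abmaj7 ends at 31.
Beat 30 falls within Abmaj7.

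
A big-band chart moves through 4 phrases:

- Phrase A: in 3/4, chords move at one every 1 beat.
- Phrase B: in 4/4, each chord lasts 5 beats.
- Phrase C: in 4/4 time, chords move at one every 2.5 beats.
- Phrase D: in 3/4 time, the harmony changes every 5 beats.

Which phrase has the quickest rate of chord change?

Phrase A

A: 3 beats/bar ÷ 1 beat/chord = 3 chords/bar.
B: 4 beats/bar ÷ 5 beats/chord = 0.8 chords/bar.
C: 4 beats/bar ÷ 2.5 beats/chord = 1.6 chords/bar.
D: 3 beats/bar ÷ 5 beats/chord = 0.6 chords/bar.
Fastest is A at 3 chords/bar.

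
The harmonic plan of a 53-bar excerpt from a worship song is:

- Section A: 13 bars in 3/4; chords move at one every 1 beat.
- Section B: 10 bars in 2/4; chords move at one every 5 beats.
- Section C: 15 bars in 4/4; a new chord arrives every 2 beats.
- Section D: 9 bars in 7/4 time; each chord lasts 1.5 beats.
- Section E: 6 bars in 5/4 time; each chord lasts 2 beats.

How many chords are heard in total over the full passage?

130 chords

A has 39 beats and chords last 1 each, so 39 chords.
B has 20 beats and chords last 5 each, so 4 chords.
C has 60 beats and chords last 2 each, so 30 chords.
D has 63 beats and chords last 1.5 each, so 42 chords.
E has 30 beats and chords last 2 each, so 15 chords.
Total: 39 + 4 + 30 + 42 + 15 = 130.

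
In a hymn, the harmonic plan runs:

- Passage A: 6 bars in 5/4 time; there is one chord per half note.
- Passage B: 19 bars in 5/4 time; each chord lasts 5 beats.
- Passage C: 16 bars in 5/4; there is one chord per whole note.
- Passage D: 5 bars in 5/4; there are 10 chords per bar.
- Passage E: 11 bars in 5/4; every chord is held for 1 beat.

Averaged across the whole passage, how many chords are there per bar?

53/19 chords per bar

A: 6 bars of 5 beats is 30 beats; at 2 beats each that's 15 chords.
B: 19 bars of 5 beats is 95 beats; at 5 beats each that's 19 chords.
C: 16 bars of 5 beats is 80 beats; at 4 beats each that's 20 chords.
D: 5 bars of 5 beats is 25 beats; at 0.5 beats each that's 50 chords.
E: 11 bars of 5 beats is 55 beats; at 1 beat each that's 55 chords.
Overall: 159 chords over 57 bars → 159/57 = 53/19 chords per bar.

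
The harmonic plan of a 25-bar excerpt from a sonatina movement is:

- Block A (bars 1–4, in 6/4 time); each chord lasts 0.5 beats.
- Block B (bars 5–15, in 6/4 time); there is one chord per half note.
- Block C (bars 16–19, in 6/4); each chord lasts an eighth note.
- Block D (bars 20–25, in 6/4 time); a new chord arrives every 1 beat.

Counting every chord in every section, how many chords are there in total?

165 chords

A has 24 beats and chords last 0.5 each, so 48 chords.
B has 66 beats and chords last 2 each, so 33 chords.
C has 24 beats and chords last 0.5 each, so 48 chords.
D has 36 beats and chords last 1 each, so 36 chords.
Total: 48 + 33 + 48 + 36 = 165.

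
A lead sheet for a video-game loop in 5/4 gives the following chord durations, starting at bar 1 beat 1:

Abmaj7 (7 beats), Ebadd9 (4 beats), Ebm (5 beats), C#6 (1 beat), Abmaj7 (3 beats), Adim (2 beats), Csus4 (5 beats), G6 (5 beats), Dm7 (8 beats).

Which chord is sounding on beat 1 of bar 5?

Adim

Beat 1 of bar 5 is beat (5−1)×5 + 1 = 21 overall.
Running totals: Abmaj7 ends at 7, Ebadd9 ends at 11, Ebm ends at 16, C#6 ends at 17, Abmaj7 ends at 20, Adim ends at 22.
Beat 21 falls within Adim.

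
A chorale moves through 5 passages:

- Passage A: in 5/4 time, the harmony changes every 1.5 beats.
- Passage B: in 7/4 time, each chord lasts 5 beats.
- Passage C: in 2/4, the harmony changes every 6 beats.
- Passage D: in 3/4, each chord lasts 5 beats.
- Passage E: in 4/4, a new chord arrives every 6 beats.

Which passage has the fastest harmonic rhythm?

Passage A

A: 5 beats/bar ÷ 1.5 beats/chord = 10/3 chords/bar.
B: 7 beats/bar ÷ 5 beats/chord = 1.4 chords/bar.
C: 2 beats/bar ÷ 6 beats/chord = 1/3 chords/bar.
D: 3 beats/bar ÷ 5 beats/chord = 0.6 chords/bar.
E: 4 beats/bar ÷ 6 beats/chord = 2/3 chords/bar.
Fastest is A at 10/3 chords/bar.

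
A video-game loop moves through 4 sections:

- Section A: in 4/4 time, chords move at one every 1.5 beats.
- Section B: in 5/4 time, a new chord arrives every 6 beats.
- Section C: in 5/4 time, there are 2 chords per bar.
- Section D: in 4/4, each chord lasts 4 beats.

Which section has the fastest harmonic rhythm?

A: 4 beats/bar ÷ 1.5 beats/chord = 8/3 chords/bar.
B: 5 beats/bar ÷ 6 beats/chord = 5/6 chords/bar.
C: 5 beats/bar ÷ 2.5 beats/chord = 2 chords/bar.
D: 4 beats/bar ÷ 4 beats/chord = 1 chord/bar.
Fastest is A at 8/3 chords/bar.

Section A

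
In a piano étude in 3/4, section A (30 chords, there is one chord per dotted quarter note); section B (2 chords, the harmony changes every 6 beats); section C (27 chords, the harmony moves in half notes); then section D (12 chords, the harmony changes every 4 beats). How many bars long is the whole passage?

A: 30 × 1.5 = 45 beats = 15 bars.
B: 2 × 6 = 12 beats = 4 bars.
C: 27 × 2 = 54 beats = 18 bars.
D: 12 × 4 = 48 beats = 16 bars.
Total: 15 + 4 + 18 + 16 = 53 bars.

53 bars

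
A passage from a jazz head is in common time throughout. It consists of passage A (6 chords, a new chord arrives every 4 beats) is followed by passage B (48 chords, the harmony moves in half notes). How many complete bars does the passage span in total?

30 bars

A: 6 × 4 = 24 beats = 6 bars.
B: 48 × 2 = 96 beats = 24 bars.
Total: 6 + 24 = 30 bars.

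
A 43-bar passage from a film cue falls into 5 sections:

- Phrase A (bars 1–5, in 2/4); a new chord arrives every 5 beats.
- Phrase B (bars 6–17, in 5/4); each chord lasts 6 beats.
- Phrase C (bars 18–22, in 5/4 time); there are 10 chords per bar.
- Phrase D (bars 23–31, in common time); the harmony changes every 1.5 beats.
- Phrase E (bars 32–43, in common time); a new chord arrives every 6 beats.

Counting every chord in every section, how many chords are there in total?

94 chords

A: 5·2 = 10 beats, 10/5 = 2 chords.
B: 12·5 = 60 beats, 60/6 = 10 chords.
C: 5·5 = 25 beats, 25/0.5 = 50 chords.
D: 9·4 = 36 beats, 36/1.5 = 24 chords.
E: 12·4 = 48 beats, 48/6 = 8 chords.
Total: 2 + 10 + 50 + 24 + 8 = 94.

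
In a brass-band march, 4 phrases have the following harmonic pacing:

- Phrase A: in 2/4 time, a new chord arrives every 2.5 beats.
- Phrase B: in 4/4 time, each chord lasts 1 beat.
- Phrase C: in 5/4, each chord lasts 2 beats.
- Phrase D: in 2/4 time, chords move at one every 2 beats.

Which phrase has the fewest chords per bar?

A: each chord is 2.5 beats in 2/4, so 0.8 per bar.
B: each chord is 1 beat in 4/4, so 4 per bar.
C: each chord is 2 beats in 5/4, so 2.5 per bar.
D: each chord is 2 beats in 2/4, so 1 per bar.
Slowest is A at 0.8 chords/bar.

Phrase A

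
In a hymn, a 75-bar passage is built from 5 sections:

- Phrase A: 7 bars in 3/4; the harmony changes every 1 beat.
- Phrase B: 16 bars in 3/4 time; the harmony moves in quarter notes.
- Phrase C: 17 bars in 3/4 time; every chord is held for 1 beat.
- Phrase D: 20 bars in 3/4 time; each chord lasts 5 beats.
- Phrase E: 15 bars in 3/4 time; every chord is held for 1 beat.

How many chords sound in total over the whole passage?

177 chords

A: 7·3 = 21 beats, 21/1 = 21 chords.
B: 16·3 = 48 beats, 48/1 = 48 chords.
C: 17·3 = 51 beats, 51/1 = 51 chords.
D: 20·3 = 60 beats, 60/5 = 12 chords.
E: 15·3 = 45 beats, 45/1 = 45 chords.
Total: 21 + 48 + 51 + 12 + 45 = 177.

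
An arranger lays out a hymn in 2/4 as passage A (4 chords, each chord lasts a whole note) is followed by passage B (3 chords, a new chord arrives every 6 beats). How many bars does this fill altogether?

17 bars

A: 4 × 4 = 16 beats = 8 bars.
B: 3 × 6 = 18 beats = 9 bars.
Total: 8 + 9 = 17 bars.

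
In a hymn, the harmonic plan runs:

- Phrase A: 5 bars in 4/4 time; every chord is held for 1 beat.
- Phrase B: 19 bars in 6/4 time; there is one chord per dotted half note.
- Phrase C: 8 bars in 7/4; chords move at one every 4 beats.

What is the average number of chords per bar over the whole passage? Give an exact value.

A: 5 bars of 4 beats is 20 beats; at 1 beat each that's 20 chords.
B: 19 bars of 6 beats is 114 beats; at 3 beats each that's 38 chords.
C: 8 bars of 7 beats is 56 beats; at 4 beats each that's 14 chords.
Overall: 72 chords over 32 bars → 72/32 = 2.25 chords per bar.

2.25 chords per bar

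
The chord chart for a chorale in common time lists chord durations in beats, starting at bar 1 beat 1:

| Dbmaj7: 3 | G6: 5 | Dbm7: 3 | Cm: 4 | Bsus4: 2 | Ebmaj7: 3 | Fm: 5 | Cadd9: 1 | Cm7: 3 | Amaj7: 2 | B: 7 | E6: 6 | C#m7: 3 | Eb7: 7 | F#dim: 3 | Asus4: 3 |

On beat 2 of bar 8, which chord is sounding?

Beat 2 of bar 8 is beat (8−1)×4 + 2 = 30 overall.
Running totals: Dbmaj7 ends at 3, G6 ends at 8, Dbm7 ends at 11, Cm ends at 15, Bsus4 ends at 17, Ebmaj7 ends at 20, Fm ends at 25, Cadd9 ends at 26, Cm7 ends at 29, Amaj7 ends at 31.
Beat 30 falls within Amaj7.

Amaj7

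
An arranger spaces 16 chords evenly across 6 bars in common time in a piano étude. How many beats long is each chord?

6 bars × 4 beats/bar = 24 beats total.
24 beats ÷ 16 chords = 1.5 beats per chord.
(That is a dotted quarter note.)

1.5 beats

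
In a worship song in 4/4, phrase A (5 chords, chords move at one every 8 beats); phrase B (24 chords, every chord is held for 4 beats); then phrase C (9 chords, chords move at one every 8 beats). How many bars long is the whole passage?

A: 5 × 8 = 40 beats = 10 bars.
B: 24 × 4 = 96 beats = 24 bars.
C: 9 × 8 = 72 beats = 18 bars.
Total: 10 + 24 + 18 = 52 bars.

52 bars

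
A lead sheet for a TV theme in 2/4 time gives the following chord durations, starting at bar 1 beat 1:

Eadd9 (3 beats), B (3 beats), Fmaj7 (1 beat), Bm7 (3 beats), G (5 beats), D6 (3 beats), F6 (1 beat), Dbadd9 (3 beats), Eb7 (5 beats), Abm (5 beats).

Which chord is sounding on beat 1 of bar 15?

Beat 1 of bar 15 is beat (15−1)×2 + 1 = 29 overall.
Running totals: Eadd9 ends at 3, B ends at 6, Fmaj7 ends at 7, Bm7 ends at 10, G ends at 15, D6 ends at 18, F6 ends at 19, Dbadd9 ends at 22, Eb7 ends at 27, Abm ends at 32.
Beat 29 falls within Abm.

Abm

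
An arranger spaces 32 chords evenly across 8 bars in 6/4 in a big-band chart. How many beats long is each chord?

8 bars × 6 beats/bar = 48 beats total.
48 beats ÷ 32 chords = 1.5 beats per chord.
(That is a dotted quarter note.)

1.5 beats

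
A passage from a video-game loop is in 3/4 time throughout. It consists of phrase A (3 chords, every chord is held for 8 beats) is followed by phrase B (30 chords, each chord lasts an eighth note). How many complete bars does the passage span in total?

13 bars

A: 3 × 8 = 24 beats = 8 bars.
B: 30 × 0.5 = 15 beats = 5 bars.
Total: 8 + 5 = 13 bars.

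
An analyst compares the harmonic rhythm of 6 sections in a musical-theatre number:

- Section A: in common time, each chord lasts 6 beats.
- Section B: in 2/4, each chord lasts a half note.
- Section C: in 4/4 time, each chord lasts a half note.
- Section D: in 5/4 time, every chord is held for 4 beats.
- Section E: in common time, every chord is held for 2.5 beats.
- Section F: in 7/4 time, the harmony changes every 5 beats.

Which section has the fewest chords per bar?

A: each chord is 6 beats in 4/4, so 2/3 per bar.
B: each chord is 2 beats in 2/4, so 1 per bar.
C: each chord is 2 beats in 4/4, so 2 per bar.
D: each chord is 4 beats in 5/4, so 1.25 per bar.
E: each chord is 2.5 beats in 4/4, so 1.6 per bar.
F: each chord is 5 beats in 7/4, so 1.4 per bar.
Slowest is A at 2/3 chords/bar.

Section A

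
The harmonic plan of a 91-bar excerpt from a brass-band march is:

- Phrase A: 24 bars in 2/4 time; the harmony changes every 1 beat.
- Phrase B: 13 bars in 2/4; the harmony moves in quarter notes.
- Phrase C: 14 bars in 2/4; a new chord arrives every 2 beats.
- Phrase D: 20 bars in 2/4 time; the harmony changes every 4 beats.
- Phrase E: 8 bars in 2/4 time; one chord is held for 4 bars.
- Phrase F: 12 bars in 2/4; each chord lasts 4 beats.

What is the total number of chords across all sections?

106 chords

A has 48 beats and chords last 1 each, so 48 chords.
B has 26 beats and chords last 1 each, so 26 chords.
C has 28 beats and chords last 2 each, so 14 chords.
D has 40 beats and chords last 4 each, so 10 chords.
E has 16 beats and chords last 8 each, so 2 chords.
F has 24 beats and chords last 4 each, so 6 chords.
Total: 48 + 26 + 14 + 10 + 2 + 6 = 106.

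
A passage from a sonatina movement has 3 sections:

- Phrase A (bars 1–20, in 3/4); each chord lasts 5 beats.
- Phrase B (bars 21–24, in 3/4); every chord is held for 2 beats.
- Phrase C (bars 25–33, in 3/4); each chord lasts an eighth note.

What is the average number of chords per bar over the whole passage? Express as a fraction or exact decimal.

24/11 chords per bar

A: 20 bars of 3 beats is 60 beats; at 5 beats each that's 12 chords.
B: 4 bars of 3 beats is 12 beats; at 2 beats each that's 6 chords.
C: 9 bars of 3 beats is 27 beats; at 0.5 beats each that's 54 chords.
Overall: 72 chords over 33 bars → 72/33 = 24/11 chords per bar.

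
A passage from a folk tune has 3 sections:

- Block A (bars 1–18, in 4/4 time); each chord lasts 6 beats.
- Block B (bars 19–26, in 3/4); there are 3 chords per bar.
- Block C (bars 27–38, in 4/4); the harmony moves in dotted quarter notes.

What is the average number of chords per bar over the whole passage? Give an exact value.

34/19 chords per bar

A: 18 bars of 4 beats is 72 beats; at 6 beats each that's 12 chords.
B: 8 bars of 3 beats is 24 beats; at 1 beat each that's 24 chords.
C: 12 bars of 4 beats is 48 beats; at 1.5 beats each that's 32 chords.
Overall: 68 chords over 38 bars → 68/38 = 34/19 chords per bar.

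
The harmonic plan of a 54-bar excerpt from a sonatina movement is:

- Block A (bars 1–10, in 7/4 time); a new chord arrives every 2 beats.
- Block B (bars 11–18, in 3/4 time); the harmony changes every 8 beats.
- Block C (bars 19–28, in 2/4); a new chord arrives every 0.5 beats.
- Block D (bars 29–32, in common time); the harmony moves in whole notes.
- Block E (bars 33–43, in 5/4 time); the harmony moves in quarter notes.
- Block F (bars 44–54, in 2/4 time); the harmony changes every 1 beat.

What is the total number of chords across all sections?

A: 10 bars × 7 beats = 70 beats; 2 beats/chord → 35 chords.
B: 8 bars × 3 beats = 24 beats; 8 beats/chord → 3 chords.
C: 10 bars × 2 beats = 20 beats; 0.5 beats/chord → 40 chords.
D: 4 bars × 4 beats = 16 beats; 4 beats/chord → 4 chords.
E: 11 bars × 5 beats = 55 beats; 1 beat/chord → 55 chords.
F: 11 bars × 2 beats = 22 beats; 1 beat/chord → 22 chords.
Total: 35 + 3 + 40 + 4 + 55 + 22 = 159.

159 chords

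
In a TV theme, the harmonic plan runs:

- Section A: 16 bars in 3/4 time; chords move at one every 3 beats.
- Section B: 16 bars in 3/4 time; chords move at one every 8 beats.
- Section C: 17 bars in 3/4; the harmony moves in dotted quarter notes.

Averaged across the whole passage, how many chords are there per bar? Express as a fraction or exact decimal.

A: 16 bars of 3 beats is 48 beats; at 3 beats each that's 16 chords.
B: 16 bars of 3 beats is 48 beats; at 8 beats each that's 6 chords.
C: 17 bars of 3 beats is 51 beats; at 1.5 beats each that's 34 chords.
Overall: 56 chords over 49 bars → 56/49 = 8/7 chords per bar.

8/7 chords per bar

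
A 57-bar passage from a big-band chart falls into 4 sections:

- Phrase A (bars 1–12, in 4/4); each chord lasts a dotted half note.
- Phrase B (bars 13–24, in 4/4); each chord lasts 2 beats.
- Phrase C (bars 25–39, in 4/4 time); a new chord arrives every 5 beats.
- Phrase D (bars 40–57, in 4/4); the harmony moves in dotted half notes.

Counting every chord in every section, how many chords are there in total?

76 chords

A: 12·4 = 48 beats, 48/3 = 16 chords.
B: 12·4 = 48 beats, 48/2 = 24 chords.
C: 15·4 = 60 beats, 60/5 = 12 chords.
D: 18·4 = 72 beats, 72/3 = 24 chords.
Total: 16 + 24 + 12 + 24 = 76.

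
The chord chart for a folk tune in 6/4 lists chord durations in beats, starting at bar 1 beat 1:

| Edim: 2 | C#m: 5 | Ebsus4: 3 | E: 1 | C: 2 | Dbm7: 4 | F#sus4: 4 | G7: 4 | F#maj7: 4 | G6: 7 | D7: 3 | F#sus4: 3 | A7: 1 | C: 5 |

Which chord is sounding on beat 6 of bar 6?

Beat 6 of bar 6 is beat (6−1)×6 + 6 = 36 overall.
Running totals: Edim ends at 2, C#m ends at 7, Ebsus4 ends at 10, E ends at 11, C ends at 13, Dbm7 ends at 17, F#sus4 ends at 21, G7 ends at 25, F#maj7 ends at 29, G6 ends at 36.
Beat 36 falls within G6.

G6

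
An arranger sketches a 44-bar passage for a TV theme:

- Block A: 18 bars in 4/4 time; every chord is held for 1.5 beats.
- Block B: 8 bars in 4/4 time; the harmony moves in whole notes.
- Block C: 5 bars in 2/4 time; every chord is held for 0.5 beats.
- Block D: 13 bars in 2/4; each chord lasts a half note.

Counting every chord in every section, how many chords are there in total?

A: 18·4 = 72 beats, 72/1.5 = 48 chords.
B: 8·4 = 32 beats, 32/4 = 8 chords.
C: 5·2 = 10 beats, 10/0.5 = 20 chords.
D: 13·2 = 26 beats, 26/2 = 13 chords.
Total: 48 + 8 + 20 + 13 = 89.

89 chords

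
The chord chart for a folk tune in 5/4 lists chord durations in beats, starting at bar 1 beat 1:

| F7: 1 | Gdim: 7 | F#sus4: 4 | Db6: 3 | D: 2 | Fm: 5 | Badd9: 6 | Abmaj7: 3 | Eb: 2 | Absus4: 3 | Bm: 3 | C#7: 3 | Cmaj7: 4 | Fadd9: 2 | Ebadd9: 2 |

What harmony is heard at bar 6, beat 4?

Abmaj7

Beat 4 of bar 6 is beat (6−1)×5 + 4 = 29 overall.
Running totals: F7 ends at 1, Gdim ends at 8, F#sus4 ends at 12, Db6 ends at 15, D ends at 17, Fm ends at 22, Badd9 ends at 28, Abmaj7 ends at 31.
Beat 29 falls within Abmaj7.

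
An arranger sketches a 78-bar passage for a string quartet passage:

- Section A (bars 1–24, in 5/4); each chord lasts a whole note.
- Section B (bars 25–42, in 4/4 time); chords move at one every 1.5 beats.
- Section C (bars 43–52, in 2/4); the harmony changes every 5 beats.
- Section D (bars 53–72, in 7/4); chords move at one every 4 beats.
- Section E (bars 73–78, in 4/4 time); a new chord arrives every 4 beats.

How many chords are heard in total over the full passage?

A: 24 bars × 5 beats = 120 beats; 4 beats/chord → 30 chords.
B: 18 bars × 4 beats = 72 beats; 1.5 beats/chord → 48 chords.
C: 10 bars × 2 beats = 20 beats; 5 beats/chord → 4 chords.
D: 20 bars × 7 beats = 140 beats; 4 beats/chord → 35 chords.
E: 6 bars × 4 beats = 24 beats; 4 beats/chord → 6 chords.
Total: 30 + 48 + 4 + 35 + 6 = 123.

123 chords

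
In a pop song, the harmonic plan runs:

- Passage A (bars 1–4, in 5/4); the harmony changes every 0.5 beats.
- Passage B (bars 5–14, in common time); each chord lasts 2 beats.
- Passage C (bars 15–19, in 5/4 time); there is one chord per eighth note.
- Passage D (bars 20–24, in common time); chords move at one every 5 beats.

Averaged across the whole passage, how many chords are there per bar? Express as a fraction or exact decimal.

4.75 chords per bar

A: 4 × 5 = 20 beats ÷ 0.5 = 40 chords.
B: 10 × 4 = 40 beats ÷ 2 = 20 chords.
C: 5 × 5 = 25 beats ÷ 0.5 = 50 chords.
D: 5 × 4 = 20 beats ÷ 5 = 4 chords.
Overall: 114 chords over 24 bars → 114/24 = 4.75 chords per bar.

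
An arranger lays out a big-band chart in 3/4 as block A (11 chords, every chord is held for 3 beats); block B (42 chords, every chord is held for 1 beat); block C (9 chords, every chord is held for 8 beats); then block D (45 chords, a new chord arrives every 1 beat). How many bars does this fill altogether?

A: 11 × 3 = 33 beats = 11 bars.
B: 42 × 1 = 42 beats = 14 bars.
C: 9 × 8 = 72 beats = 24 bars.
D: 45 × 1 = 45 beats = 15 bars.
Total: 11 + 14 + 24 + 15 = 64 bars.

64 bars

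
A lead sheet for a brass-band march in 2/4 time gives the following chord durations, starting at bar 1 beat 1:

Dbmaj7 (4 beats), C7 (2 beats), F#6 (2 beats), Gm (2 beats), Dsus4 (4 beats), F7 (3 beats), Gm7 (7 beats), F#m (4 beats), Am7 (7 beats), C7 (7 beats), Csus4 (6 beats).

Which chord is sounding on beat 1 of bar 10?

Beat 1 of bar 10 is beat (10−1)×2 + 1 = 19 overall.
Running totals: Dbmaj7 ends at 4, C7 ends at 6, F#6 ends at 8, Gm ends at 10, Dsus4 ends at 14, F7 ends at 17, Gm7 ends at 24.
Beat 19 falls within Gm7.

Gm7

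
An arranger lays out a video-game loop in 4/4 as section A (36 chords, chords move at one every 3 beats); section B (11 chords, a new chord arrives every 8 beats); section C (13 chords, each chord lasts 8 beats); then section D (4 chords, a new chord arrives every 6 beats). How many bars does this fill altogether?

A: 36 × 3 = 108 beats = 27 bars.
B: 11 × 8 = 88 beats = 22 bars.
C: 13 × 8 = 104 beats = 26 bars.
D: 4 × 6 = 24 beats = 6 bars.
Total: 27 + 22 + 26 + 6 = 81 bars.

81 bars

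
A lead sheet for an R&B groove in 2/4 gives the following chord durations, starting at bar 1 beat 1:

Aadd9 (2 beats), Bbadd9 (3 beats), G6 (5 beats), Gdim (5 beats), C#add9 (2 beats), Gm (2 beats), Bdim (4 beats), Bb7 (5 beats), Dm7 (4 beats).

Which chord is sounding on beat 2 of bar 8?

Beat 2 of bar 8 is beat (8−1)×2 + 2 = 16 overall.
Running totals: Aadd9 ends at 2, Bbadd9 ends at 5, G6 ends at 10, Gdim ends at 15, C#add9 ends at 17.
Beat 16 falls within C#add9.

C#add9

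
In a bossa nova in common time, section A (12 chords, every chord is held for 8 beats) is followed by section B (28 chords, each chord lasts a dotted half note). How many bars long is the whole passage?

A: 12 × 8 = 96 beats = 24 bars.
B: 28 × 3 = 84 beats = 21 bars.
Total: 24 + 21 = 45 bars.

45 bars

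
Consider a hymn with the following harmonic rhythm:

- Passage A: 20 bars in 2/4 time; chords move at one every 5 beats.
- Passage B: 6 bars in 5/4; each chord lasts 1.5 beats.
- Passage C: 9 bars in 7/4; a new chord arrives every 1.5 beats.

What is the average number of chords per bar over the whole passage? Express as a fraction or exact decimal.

2 chords per bar

A: 20 × 2 = 40 beats ÷ 5 = 8 chords.
B: 6 × 5 = 30 beats ÷ 1.5 = 20 chords.
C: 9 × 7 = 63 beats ÷ 1.5 = 42 chords.
Overall: 70 chords over 35 bars → 70/35 = 2 chords per bar.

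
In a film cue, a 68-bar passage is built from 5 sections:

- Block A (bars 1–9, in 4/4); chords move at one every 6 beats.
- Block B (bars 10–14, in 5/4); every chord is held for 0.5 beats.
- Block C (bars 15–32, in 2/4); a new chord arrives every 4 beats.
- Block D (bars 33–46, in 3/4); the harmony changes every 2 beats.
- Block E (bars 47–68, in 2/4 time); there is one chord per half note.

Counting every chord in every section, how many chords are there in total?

108 chords

A: 9 bars × 4 beats = 36 beats; 6 beats/chord → 6 chords.
B: 5 bars × 5 beats = 25 beats; 0.5 beats/chord → 50 chords.
C: 18 bars × 2 beats = 36 beats; 4 beats/chord → 9 chords.
D: 14 bars × 3 beats = 42 beats; 2 beats/chord → 21 chords.
E: 22 bars × 2 beats = 44 beats; 2 beats/chord → 22 chords.
Total: 6 + 50 + 9 + 21 + 22 = 108.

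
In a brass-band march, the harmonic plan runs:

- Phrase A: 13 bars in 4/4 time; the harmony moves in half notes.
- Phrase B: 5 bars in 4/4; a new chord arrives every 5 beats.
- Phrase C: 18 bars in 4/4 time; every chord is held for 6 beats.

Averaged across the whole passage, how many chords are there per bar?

7/6 chords per bar

A: 13 × 4 = 52 beats ÷ 2 = 26 chords.
B: 5 × 4 = 20 beats ÷ 5 = 4 chords.
C: 18 × 4 = 72 beats ÷ 6 = 12 chords.
Overall: 42 chords over 36 bars → 42/36 = 7/6 chords per bar.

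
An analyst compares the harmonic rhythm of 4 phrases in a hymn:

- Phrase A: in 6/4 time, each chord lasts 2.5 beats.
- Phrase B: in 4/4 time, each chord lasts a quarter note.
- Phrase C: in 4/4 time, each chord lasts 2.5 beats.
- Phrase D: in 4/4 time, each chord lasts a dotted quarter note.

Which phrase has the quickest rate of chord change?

Phrase B

A: 6 beats/bar ÷ 2.5 beats/chord = 2.4 chords/bar.
B: 4 beats/bar ÷ 1 beat/chord = 4 chords/bar.
C: 4 beats/bar ÷ 2.5 beats/chord = 1.6 chords/bar.
D: 4 beats/bar ÷ 1.5 beats/chord = 8/3 chords/bar.
Fastest is B at 4 chords/bar.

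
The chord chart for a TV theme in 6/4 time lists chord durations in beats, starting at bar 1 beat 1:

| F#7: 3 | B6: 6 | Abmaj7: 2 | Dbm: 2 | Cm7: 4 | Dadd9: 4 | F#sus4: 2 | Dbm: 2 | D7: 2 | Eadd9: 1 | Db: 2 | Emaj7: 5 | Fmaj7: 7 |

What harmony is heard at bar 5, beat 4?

Beat 4 of bar 5 is beat (5−1)×6 + 4 = 28 overall.
Running totals: F#7 ends at 3, B6 ends at 9, Abmaj7 ends at 11, Dbm ends at 13, Cm7 ends at 17, Dadd9 ends at 21, F#sus4 ends at 23, Dbm ends at 25, D7 ends at 27, Eadd9 ends at 28.
Beat 28 falls within Eadd9.

Eadd9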